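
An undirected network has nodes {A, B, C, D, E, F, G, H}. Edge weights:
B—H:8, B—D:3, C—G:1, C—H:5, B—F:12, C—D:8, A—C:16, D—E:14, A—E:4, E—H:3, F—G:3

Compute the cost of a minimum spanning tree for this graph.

Prim, starting at H.
Step 1: cheapest edge leaving the tree is E—H (3); add E.
Step 2: cheapest edge leaving the tree is A—E (4); add A.
Step 3: cheapest edge leaving the tree is C—H (5); add C.
Step 4: cheapest edge leaving the tree is C—G (1); add G.
Step 5: cheapest edge leaving the tree is F—G (3); add F.
Step 6: cheapest edge leaving the tree is B—H (8); add B.
Step 7: cheapest edge leaving the tree is B—D (3); add D.
MST edges: E—H, A—E, C—H, C—G, F—G, B—H, B—D; total weight 3+4+5+1+3+8+3 = 27.

27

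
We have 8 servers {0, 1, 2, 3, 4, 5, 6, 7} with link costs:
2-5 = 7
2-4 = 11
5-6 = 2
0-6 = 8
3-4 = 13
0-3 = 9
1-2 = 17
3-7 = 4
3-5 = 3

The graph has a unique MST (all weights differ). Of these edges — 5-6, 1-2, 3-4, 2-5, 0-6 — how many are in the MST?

Kruskal's algorithm — process edges by increasing weight (ties by edge label):
5-6 (2): add — endpoints in different components.
3-5 (3): add — endpoints in different components.
3-7 (4): add — endpoints in different components.
2-5 (7): add — endpoints in different components.
0-6 (8): add — endpoints in different components.
0-3 (9): skip — 0 and 3 already connected.
2-4 (11): add — endpoints in different components.
3-4 (13): skip — 3 and 4 already connected.
1-2 (17): add — endpoints in different components.
MST edge set: {5-6, 3-5, 3-7, 2-5, 0-6, 2-4, 1-2}.
Of the listed edges, {5-6, 1-2, 2-5, 0-6} are in the MST → 4.

4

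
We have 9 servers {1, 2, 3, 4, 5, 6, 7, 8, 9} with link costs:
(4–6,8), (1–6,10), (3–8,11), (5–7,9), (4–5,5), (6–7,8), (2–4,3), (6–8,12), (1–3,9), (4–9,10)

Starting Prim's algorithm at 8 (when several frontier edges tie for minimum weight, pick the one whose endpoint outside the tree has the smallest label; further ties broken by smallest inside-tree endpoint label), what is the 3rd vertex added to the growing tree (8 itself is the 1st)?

1

Prim, starting at 8.
Step 1: cheapest edge leaving the tree is 3–8 (11); add 3.
Step 2: cheapest edge leaving the tree is 1–3 (9); add 1.
Step 3: cheapest edge leaving the tree is 1–6 (10); add 6.
Step 4: cheapest edge leaving the tree is 4–6 (8); add 4.
Step 5: cheapest edge leaving the tree is 2–4 (3); add 2.
Step 6: cheapest edge leaving the tree is 4–5 (5); add 5.
Step 7: cheapest edge leaving the tree is 6–7 (8); add 7.
Step 8: cheapest edge leaving the tree is 4–9 (10); add 9.
Vertex order: 8, 3, 1, 6, 4, 2, 5, 7, 9. The 3rd vertex is 1.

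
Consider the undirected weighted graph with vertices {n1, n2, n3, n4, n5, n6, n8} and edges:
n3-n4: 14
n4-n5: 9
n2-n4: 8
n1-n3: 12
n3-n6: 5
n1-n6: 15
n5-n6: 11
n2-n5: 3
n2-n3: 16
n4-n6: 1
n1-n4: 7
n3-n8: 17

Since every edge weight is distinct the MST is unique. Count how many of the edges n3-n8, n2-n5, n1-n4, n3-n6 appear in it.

4

Kruskal: consider edges lightest-first.
n4-n6 (1): add. Components now {n8} {n4,n6} {n2} {n3} {n1} {n5}
n2-n5 (3): add. Components now {n8} {n4,n6} {n2,n5} {n3} {n1}
n3-n6 (5): add. Components now {n8} {n3,n4,n6} {n2,n5} {n1}
n1-n4 (7): add. Components now {n8} {n1,n3,n4,n6} {n2,n5}
n2-n4 (8): add. Components now {n8} {n1,n2,n3,n4,n5,n6}
n4-n5 (9): skip — n4 and n5 already connected.
n5-n6 (11): skip — n6 and n5 already connected.
n1-n3 (12): skip — n3 and n1 already connected.
n3-n4 (14): skip — n4 and n3 already connected.
n1-n6 (15): skip — n1 and n6 already connected.
n2-n3 (16): skip — n2 and n3 already connected.
n3-n8 (17): add. Components now {n1,n2,n3,n4,n5,n6,n8}
MST edge set: {n4-n6, n2-n5, n3-n6, n1-n4, n2-n4, n3-n8}.
Of the listed edges, {n3-n8, n2-n5, n1-n4, n3-n6} are in the MST → 4.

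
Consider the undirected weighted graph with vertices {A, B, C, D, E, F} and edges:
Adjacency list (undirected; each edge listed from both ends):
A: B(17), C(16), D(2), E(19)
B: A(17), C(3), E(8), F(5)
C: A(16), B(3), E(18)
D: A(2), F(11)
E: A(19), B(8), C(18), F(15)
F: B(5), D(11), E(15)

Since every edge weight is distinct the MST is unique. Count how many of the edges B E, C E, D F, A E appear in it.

Kruskal's algorithm — process edges by increasing weight (ties by edge label):
A D (2): add. Components now {A,D} {B} {C} {E} {F}
B C (3): add. Components now {A,D} {B,C} {E} {F}
B F (5): add. Components now {A,D} {B,C,F} {E}
B E (8): add. Components now {A,D} {B,C,E,F}
D F (11): add. Components now {A,B,C,D,E,F}
MST edge set: {A D, B C, B F, B E, D F}.
Of the listed edges, {B E, D F} are in the MST → 2.

2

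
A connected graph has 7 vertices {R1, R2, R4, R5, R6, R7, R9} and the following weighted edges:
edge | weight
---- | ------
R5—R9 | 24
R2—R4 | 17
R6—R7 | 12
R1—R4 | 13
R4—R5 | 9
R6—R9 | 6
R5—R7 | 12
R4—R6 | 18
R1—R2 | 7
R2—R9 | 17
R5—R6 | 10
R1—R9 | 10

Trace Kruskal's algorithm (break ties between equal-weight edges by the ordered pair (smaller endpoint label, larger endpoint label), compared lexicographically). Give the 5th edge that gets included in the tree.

Sort edges by weight, then run Kruskal:
R6—R9 (6): add. Components now {R6,R9} {R5} {R7} {R1} {R4} {R2}
R1—R2 (7): add. Components now {R6,R9} {R5} {R7} {R1,R2} {R4}
R4—R5 (9): add. Components now {R6,R9} {R4,R5} {R7} {R1,R2}
R1—R9 (10): add. Components now {R1,R2,R6,R9} {R4,R5} {R7}
R5—R6 (10): add. Components now {R1,R2,R4,R5,R6,R9} {R7}
R5—R7 (12): add. Components now {R1,R2,R4,R5,R6,R7,R9}
The 5th edge added is R5—R6.

R5-R6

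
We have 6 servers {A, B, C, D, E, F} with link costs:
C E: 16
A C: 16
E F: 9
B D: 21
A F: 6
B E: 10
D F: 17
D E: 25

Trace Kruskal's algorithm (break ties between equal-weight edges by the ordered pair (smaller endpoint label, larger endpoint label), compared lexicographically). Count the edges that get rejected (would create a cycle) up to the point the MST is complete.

Kruskal: consider edges lightest-first.
A F (6): add — endpoints in different components.
E F (9): add — endpoints in different components.
B E (10): add — endpoints in different components.
A C (16): add — endpoints in different components.
C E (16): skip — C and E already connected.
D F (17): add — endpoints in different components.
Edges rejected before the tree was complete: 1.

1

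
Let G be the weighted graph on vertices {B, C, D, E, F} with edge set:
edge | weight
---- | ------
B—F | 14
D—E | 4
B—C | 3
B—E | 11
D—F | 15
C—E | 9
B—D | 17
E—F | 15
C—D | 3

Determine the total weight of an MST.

Prim, starting at C.
Step 1: cheapest edge leaving the tree is B—C (3); add B.
Step 2: cheapest edge leaving the tree is C—D (3); add D.
Step 3: cheapest edge leaving the tree is D—E (4); add E.
Step 4: cheapest edge leaving the tree is B—F (14); add F.
MST edges: B—C, C—D, D—E, B—F; total weight 3+3+4+14 = 24.

24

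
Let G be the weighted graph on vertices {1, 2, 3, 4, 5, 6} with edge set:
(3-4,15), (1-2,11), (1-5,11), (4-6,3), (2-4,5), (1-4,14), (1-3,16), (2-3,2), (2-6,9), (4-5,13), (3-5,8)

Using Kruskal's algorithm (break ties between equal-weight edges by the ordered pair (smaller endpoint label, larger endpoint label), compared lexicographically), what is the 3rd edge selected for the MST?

Sort edges by weight, then run Kruskal:
2-3 (2): add. Components now {1} {2,3} {4} {5} {6}
4-6 (3): add. Components now {1} {2,3} {4,6} {5}
2-4 (5): add. Components now {1} {2,3,4,6} {5}
3-5 (8): add. Components now {1} {2,3,4,5,6}
2-6 (9): skip — 2 and 6 already connected.
1-2 (11): add. Components now {1,2,3,4,5,6}
The 3rd edge added is 2-4.

2-4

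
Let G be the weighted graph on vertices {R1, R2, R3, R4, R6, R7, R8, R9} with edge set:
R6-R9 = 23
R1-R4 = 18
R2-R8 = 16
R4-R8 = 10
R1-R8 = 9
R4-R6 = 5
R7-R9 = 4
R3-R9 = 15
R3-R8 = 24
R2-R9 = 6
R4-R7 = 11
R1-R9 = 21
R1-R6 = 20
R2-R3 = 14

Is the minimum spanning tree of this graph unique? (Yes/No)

Kruskal: consider edges lightest-first.
R7-R9 (4): add — endpoints in different components.
R4-R6 (5): add — endpoints in different components.
R2-R9 (6): add — endpoints in different components.
R1-R8 (9): add — endpoints in different components.
R4-R8 (10): add — endpoints in different components.
R4-R7 (11): add — endpoints in different components.
R2-R3 (14): add — endpoints in different components.
Every non-tree edge has weight strictly greater than the heaviest edge on the tree path between its endpoints, so the MST is unique.

Yes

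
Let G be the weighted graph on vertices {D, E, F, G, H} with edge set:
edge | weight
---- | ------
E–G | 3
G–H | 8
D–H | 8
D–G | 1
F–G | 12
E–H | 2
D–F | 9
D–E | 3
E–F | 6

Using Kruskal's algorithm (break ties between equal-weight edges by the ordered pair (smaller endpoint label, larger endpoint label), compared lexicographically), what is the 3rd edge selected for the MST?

D-E

Kruskal: consider edges lightest-first.
D–G (1): add. Components now {D,G} {E} {F} {H}
E–H (2): add. Components now {D,G} {E,H} {F}
D–E (3): add. Components now {D,E,G,H} {F}
E–G (3): skip — E and G already connected.
E–F (6): add. Components now {D,E,F,G,H}
The 3rd edge added is D–E.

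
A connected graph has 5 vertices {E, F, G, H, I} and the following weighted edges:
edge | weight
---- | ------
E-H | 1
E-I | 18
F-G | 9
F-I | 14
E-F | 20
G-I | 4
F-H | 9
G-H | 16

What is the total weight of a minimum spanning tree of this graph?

Kruskal: consider edges lightest-first.
E-H (1): add. Components now {E,H} {F} {G} {I}
G-I (4): add. Components now {E,H} {F} {G,I}
F-G (9): add. Components now {E,H} {F,G,I}
F-H (9): add. Components now {E,F,G,H,I}
MST edges: E-H, G-I, F-G, F-H; total weight 1+4+9+9 = 23.

23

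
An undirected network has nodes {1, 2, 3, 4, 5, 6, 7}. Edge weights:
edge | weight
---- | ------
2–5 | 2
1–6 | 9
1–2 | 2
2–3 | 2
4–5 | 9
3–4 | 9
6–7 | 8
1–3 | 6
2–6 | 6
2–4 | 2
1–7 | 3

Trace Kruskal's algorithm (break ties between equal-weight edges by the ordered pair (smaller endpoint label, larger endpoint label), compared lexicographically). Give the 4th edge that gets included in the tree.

Sort edges by weight, then run Kruskal:
1–2 (2): add. Components now {1,2} {3} {4} {5} {6} {7}
2–3 (2): add. Components now {1,2,3} {4} {5} {6} {7}
2–4 (2): add. Components now {1,2,3,4} {5} {6} {7}
2–5 (2): add. Components now {1,2,3,4,5} {6} {7}
1–7 (3): add. Components now {1,2,3,4,5,7} {6}
1–3 (6): skip — 1 and 3 already connected.
2–6 (6): add. Components now {1,2,3,4,5,6,7}
The 4th edge added is 2–5.

2-5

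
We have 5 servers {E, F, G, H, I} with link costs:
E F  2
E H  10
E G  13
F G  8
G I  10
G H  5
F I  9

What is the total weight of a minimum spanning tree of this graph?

24

Kruskal's algorithm — process edges by increasing weight (ties by edge label):
E F (2): add — endpoints in different components.
G H (5): add — endpoints in different components.
F G (8): add — endpoints in different components.
F I (9): add — endpoints in different components.
MST edges: E F, G H, F G, F I; total weight 2+5+8+9 = 24.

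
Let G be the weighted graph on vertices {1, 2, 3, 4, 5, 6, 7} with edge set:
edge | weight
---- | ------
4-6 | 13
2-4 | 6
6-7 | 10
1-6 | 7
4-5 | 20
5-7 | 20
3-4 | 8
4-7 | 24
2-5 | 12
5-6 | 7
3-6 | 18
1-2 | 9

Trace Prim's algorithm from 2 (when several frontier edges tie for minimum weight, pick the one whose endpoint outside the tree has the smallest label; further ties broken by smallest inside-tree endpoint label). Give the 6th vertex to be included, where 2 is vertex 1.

5

Prim, starting at 2.
Step 1: cheapest edge leaving the tree is 2-4 (6); add 4.
Step 2: cheapest edge leaving the tree is 3-4 (8); add 3.
Step 3: cheapest edge leaving the tree is 1-2 (9); add 1.
Step 4: cheapest edge leaving the tree is 1-6 (7); add 6.
Step 5: cheapest edge leaving the tree is 5-6 (7); add 5.
Step 6: cheapest edge leaving the tree is 6-7 (10); add 7.
Vertex order: 2, 4, 3, 1, 6, 5, 7. The 6th vertex is 5.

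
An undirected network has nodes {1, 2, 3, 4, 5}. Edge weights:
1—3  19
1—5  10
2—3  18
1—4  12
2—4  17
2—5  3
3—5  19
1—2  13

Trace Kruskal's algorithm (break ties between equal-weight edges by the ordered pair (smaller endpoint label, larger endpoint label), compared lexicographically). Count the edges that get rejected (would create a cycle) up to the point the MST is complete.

Kruskal: consider edges lightest-first.
2—5 (3): add. Components now {1} {2,5} {3} {4}
1—5 (10): add. Components now {1,2,5} {3} {4}
1—4 (12): add. Components now {1,2,4,5} {3}
1—2 (13): skip — 1 and 2 already connected.
2—4 (17): skip — 2 and 4 already connected.
2—3 (18): add. Components now {1,2,3,4,5}
Edges rejected before the tree was complete: 2.

2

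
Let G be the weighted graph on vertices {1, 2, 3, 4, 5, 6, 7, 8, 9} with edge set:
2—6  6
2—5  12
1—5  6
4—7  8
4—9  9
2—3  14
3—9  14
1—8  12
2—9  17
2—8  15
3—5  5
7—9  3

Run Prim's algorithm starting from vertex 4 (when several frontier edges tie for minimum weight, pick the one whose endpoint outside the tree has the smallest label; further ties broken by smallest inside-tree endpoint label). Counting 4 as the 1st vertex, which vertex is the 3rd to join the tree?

Prim's algorithm from 4:
Step 1: cheapest edge leaving the tree is 4—7 (8); add 7.
Step 2: cheapest edge leaving the tree is 7—9 (3); add 9.
Step 3: cheapest edge leaving the tree is 3—9 (14); add 3.
Step 4: cheapest edge leaving the tree is 3—5 (5); add 5.
Step 5: cheapest edge leaving the tree is 1—5 (6); add 1.
Step 6: cheapest edge leaving the tree is 2—5 (12); add 2.
Step 7: cheapest edge leaving the tree is 2—6 (6); add 6.
Step 8: cheapest edge leaving the tree is 1—8 (12); add 8.
Vertex order: 4, 7, 9, 3, 5, 1, 2, 6, 8. The 3rd vertex is 9.

9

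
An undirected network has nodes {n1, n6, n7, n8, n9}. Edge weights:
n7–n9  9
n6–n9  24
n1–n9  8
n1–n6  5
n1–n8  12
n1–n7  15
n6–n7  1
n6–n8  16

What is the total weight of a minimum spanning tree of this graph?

26

Grow the tree from n6 using Prim:
Step 1: cheapest edge leaving the tree is n6–n7 (1); add n7.
Step 2: cheapest edge leaving the tree is n1–n6 (5); add n1.
Step 3: cheapest edge leaving the tree is n1–n9 (8); add n9.
Step 4: cheapest edge leaving the tree is n1–n8 (12); add n8.
MST edges: n6–n7, n1–n6, n1–n9, n1–n8; total weight 1+5+8+12 = 26.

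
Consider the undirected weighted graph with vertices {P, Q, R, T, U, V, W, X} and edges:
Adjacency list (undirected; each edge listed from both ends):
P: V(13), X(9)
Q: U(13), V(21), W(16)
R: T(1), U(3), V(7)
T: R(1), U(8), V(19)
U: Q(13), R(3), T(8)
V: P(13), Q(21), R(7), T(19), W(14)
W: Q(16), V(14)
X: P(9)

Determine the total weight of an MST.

60

Kruskal's algorithm — process edges by increasing weight (ties by edge label):
R-T (1): add — endpoints in different components.
R-U (3): add — endpoints in different components.
R-V (7): add — endpoints in different components.
T-U (8): skip — U and T already connected.
P-X (9): add — endpoints in different components.
P-V (13): add — endpoints in different components.
Q-U (13): add — endpoints in different components.
V-W (14): add — endpoints in different components.
MST edges: R-T, R-U, R-V, P-X, P-V, Q-U, V-W; total weight 1+3+7+9+13+13+14 = 60.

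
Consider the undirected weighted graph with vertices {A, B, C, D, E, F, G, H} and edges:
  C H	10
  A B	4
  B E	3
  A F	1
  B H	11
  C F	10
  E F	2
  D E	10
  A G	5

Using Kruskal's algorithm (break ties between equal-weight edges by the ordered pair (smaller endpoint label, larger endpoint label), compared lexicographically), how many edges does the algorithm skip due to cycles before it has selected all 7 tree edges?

Kruskal's algorithm — process edges by increasing weight (ties by edge label):
A F (1): add — endpoints in different components.
E F (2): add — endpoints in different components.
B E (3): add — endpoints in different components.
A B (4): skip — A and B already connected.
A G (5): add — endpoints in different components.
C F (10): add — endpoints in different components.
C H (10): add — endpoints in different components.
D E (10): add — endpoints in different components.
Edges rejected before the tree was complete: 1.

1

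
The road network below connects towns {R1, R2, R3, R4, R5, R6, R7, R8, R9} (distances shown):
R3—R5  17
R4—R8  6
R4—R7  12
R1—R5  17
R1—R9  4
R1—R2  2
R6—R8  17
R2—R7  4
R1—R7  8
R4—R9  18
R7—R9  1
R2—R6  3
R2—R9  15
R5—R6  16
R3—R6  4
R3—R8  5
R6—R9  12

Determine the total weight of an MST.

41

Kruskal's algorithm — process edges by increasing weight (ties by edge label):
R7—R9 (1): add — endpoints in different components.
R1—R2 (2): add — endpoints in different components.
R2—R6 (3): add — endpoints in different components.
R1—R9 (4): add — endpoints in different components.
R2—R7 (4): skip — R2 and R7 already connected.
R3—R6 (4): add — endpoints in different components.
R3—R8 (5): add — endpoints in different components.
R4—R8 (6): add — endpoints in different components.
R1—R7 (8): skip — R7 and R1 already connected.
R4—R7 (12): skip — R7 and R4 already connected.
R6—R9 (12): skip — R6 and R9 already connected.
R2—R9 (15): skip — R9 and R2 already connected.
R5—R6 (16): add — endpoints in different components.
MST edges: R7—R9, R1—R2, R2—R6, R1—R9, R3—R6, R3—R8, R4—R8, R5—R6; total weight 1+2+3+4+4+5+6+16 = 41.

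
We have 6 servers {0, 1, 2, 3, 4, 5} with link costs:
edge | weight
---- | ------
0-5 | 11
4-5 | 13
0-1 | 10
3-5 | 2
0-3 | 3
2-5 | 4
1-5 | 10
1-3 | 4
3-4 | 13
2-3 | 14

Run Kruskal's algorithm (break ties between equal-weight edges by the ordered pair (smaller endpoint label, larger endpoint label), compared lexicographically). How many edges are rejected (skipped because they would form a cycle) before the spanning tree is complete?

Sort edges by weight, then run Kruskal:
3-5 (2): add. Components now {0} {1} {2} {3,5} {4}
0-3 (3): add. Components now {0,3,5} {1} {2} {4}
1-3 (4): add. Components now {0,1,3,5} {2} {4}
2-5 (4): add. Components now {0,1,2,3,5} {4}
0-1 (10): skip — 0 and 1 already connected.
1-5 (10): skip — 1 and 5 already connected.
0-5 (11): skip — 0 and 5 already connected.
3-4 (13): add. Components now {0,1,2,3,4,5}
Edges rejected before the tree was complete: 3.

3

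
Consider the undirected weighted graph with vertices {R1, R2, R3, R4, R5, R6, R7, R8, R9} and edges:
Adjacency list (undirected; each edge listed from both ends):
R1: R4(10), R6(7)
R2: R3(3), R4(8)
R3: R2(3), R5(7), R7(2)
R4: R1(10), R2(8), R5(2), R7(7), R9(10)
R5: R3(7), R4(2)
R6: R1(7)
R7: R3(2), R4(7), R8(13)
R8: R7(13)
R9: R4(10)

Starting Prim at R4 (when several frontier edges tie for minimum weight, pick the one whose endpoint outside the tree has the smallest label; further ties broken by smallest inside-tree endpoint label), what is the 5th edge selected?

R1-R4

Grow the tree from R4 using Prim:
Step 1: frontier [R4—R5 2, R4—R7 7, R2—R4 8, R1—R4 10, R4—R9 10] → take R4—R5 (2); add R5.
Step 2: frontier [R4—R7 7, R2—R4 8, R1—R4 10, R4—R9 10, R3—R5 7] → take R3—R5 (7); add R3.
Step 3: frontier [R3—R7 2, R2—R3 3, R4—R7 7, R2—R4 8, R1—R4 10, R4—R9 10] → take R3—R7 (2); add R7.
Step 4: frontier [R2—R3 3, R2—R4 8, R1—R4 10, R4—R9 10, R7—R8 13] → take R2—R3 (3); add R2.
Step 5: frontier [R1—R4 10, R4—R9 10, R7—R8 13] → take R1—R4 (10); add R1.
Step 6: frontier [R1—R6 7, R4—R9 10, R7—R8 13] → take R1—R6 (7); add R6.
Step 7: frontier [R4—R9 10, R7—R8 13] → take R4—R9 (10); add R9.
Step 8: frontier [R7—R8 13] → take R7—R8 (13); add R8.
The 5th edge added is R1—R4.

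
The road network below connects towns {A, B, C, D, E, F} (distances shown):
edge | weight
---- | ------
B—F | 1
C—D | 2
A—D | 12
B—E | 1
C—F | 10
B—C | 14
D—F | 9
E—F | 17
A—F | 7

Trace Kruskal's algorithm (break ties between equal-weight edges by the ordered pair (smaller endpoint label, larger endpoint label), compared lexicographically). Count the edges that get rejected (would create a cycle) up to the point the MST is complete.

Sort edges by weight, then run Kruskal:
B—E (1): add. Components now {A} {B,E} {C} {D} {F}
B—F (1): add. Components now {A} {B,E,F} {C} {D}
C—D (2): add. Components now {A} {B,E,F} {C,D}
A—F (7): add. Components now {A,B,E,F} {C,D}
D—F (9): add. Components now {A,B,C,D,E,F}
Edges rejected before the tree was complete: 0.

0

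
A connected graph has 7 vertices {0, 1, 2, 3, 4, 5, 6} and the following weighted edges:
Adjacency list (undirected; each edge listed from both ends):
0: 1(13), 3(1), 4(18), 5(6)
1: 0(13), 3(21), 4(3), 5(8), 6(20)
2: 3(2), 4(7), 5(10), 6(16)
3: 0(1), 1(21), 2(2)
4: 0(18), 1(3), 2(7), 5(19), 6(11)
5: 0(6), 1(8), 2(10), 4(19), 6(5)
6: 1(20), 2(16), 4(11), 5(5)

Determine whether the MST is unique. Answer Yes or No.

Kruskal: consider edges lightest-first.
0 3 (1): add. Components now {0,3} {1} {2} {4} {5} {6}
2 3 (2): add. Components now {0,2,3} {1} {4} {5} {6}
1 4 (3): add. Components now {0,2,3} {1,4} {5} {6}
5 6 (5): add. Components now {0,2,3} {1,4} {5,6}
0 5 (6): add. Components now {0,2,3,5,6} {1,4}
2 4 (7): add. Components now {0,1,2,3,4,5,6}
Every non-tree edge has weight strictly greater than the heaviest edge on the tree path between its endpoints, so the MST is unique.

Yes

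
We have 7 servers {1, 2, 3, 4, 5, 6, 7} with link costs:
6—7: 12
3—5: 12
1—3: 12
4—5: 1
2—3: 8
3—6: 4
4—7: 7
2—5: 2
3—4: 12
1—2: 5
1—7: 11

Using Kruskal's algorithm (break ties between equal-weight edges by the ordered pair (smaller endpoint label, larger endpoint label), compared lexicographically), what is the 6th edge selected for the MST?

2-3

Kruskal: consider edges lightest-first.
4—5 (1): add — endpoints in different components.
2—5 (2): add — endpoints in different components.
3—6 (4): add — endpoints in different components.
1—2 (5): add — endpoints in different components.
4—7 (7): add — endpoints in different components.
2—3 (8): add — endpoints in different components.
The 6th edge added is 2—3.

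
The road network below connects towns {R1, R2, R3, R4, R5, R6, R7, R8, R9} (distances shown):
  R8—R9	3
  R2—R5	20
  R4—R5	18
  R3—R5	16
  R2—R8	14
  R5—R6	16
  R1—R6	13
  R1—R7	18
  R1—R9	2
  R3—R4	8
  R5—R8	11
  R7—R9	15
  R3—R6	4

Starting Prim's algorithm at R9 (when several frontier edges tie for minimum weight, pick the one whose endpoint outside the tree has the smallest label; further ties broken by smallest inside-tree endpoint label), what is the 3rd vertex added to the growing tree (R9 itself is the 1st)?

Grow the tree from R9 using Prim:
Step 1: frontier [R1—R9 2, R8—R9 3, R7—R9 15] → take R1—R9 (2); add R1.
Step 2: frontier [R1—R6 13, R1—R7 18, R8—R9 3, R7—R9 15] → take R8—R9 (3); add R8.
Step 3: frontier [R1—R6 13, R1—R7 18, R5—R8 11, R2—R8 14, R7—R9 15] → take R5—R8 (11); add R5.
Step 4: frontier [R1—R6 13, R1—R7 18, R3—R5 16, R5—R6 16, R4—R5 18, R2—R5 20, R2—R8 14, R7—R9 15] → take R1—R6 (13); add R6.
Step 5: frontier [R1—R7 18, R3—R5 16, R4—R5 18, R2—R5 20, R3—R6 4, R2—R8 14, R7—R9 15] → take R3—R6 (4); add R3.
Step 6: frontier [R1—R7 18, R3—R4 8, R4—R5 18, R2—R5 20, R2—R8 14, R7—R9 15] → take R3—R4 (8); add R4.
Step 7: frontier [R1—R7 18, R2—R5 20, R2—R8 14, R7—R9 15] → take R2—R8 (14); add R2.
Step 8: frontier [R1—R7 18, R7—R9 15] → take R7—R9 (15); add R7.
Vertex order: R9, R1, R8, R5, R6, R3, R4, R2, R7. The 3rd vertex is R8.

R8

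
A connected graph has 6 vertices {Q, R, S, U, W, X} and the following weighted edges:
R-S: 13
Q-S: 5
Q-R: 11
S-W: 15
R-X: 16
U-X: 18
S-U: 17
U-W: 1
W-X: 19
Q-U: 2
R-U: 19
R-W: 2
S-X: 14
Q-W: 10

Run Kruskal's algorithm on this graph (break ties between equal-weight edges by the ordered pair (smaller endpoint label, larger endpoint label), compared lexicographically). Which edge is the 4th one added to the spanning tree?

Q-S

Kruskal: consider edges lightest-first.
U-W (1): add — endpoints in different components.
Q-U (2): add — endpoints in different components.
R-W (2): add — endpoints in different components.
Q-S (5): add — endpoints in different components.
Q-W (10): skip — W and Q already connected.
Q-R (11): skip — R and Q already connected.
R-S (13): skip — S and R already connected.
S-X (14): add — endpoints in different components.
The 4th edge added is Q-S.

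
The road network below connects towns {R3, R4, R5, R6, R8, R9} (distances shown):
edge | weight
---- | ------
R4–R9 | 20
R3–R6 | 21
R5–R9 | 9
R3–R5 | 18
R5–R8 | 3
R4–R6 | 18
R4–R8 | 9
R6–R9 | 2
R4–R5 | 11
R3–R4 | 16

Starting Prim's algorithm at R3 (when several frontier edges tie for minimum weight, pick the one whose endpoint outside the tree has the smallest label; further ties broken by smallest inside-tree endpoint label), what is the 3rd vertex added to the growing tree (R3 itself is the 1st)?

R8

Grow the tree from R3 using Prim:
Step 1: frontier [R3–R4 16, R3–R5 18, R3–R6 21] → take R3–R4 (16); add R4.
Step 2: frontier [R3–R5 18, R3–R6 21, R4–R8 9, R4–R5 11, R4–R6 18, R4–R9 20] → take R4–R8 (9); add R8.
Step 3: frontier [R3–R5 18, R3–R6 21, R4–R5 11, R4–R6 18, R4–R9 20, R5–R8 3] → take R5–R8 (3); add R5.
Step 4: frontier [R3–R6 21, R4–R6 18, R4–R9 20, R5–R9 9] → take R5–R9 (9); add R9.
Step 5: frontier [R3–R6 21, R4–R6 18, R6–R9 2] → take R6–R9 (2); add R6.
Vertex order: R3, R4, R8, R5, R9, R6. The 3rd vertex is R8.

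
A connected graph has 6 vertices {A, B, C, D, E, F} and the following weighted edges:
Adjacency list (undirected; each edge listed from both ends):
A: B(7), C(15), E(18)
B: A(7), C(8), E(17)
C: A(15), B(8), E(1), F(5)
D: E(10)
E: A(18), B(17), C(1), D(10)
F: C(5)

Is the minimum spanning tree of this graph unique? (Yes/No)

Kruskal's algorithm — process edges by increasing weight (ties by edge label):
C—E (1): add — endpoints in different components.
C—F (5): add — endpoints in different components.
A—B (7): add — endpoints in different components.
B—C (8): add — endpoints in different components.
D—E (10): add — endpoints in different components.
Every non-tree edge has weight strictly greater than the heaviest edge on the tree path between its endpoints, so the MST is unique.

Yes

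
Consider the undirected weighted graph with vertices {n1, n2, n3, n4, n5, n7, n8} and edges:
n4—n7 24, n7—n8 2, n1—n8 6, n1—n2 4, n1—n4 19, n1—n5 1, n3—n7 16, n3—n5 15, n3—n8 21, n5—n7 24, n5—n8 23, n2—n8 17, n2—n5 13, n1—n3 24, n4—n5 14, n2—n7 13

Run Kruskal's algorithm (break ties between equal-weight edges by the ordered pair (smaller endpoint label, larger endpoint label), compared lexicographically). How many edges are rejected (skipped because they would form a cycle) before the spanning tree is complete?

2

Kruskal's algorithm — process edges by increasing weight (ties by edge label):
n1—n5 (1): add. Components now {n4} {n8} {n2} {n7} {n3} {n1,n5}
n7—n8 (2): add. Components now {n4} {n7,n8} {n2} {n3} {n1,n5}
n1—n2 (4): add. Components now {n4} {n7,n8} {n1,n2,n5} {n3}
n1—n8 (6): add. Components now {n4} {n1,n2,n5,n7,n8} {n3}
n2—n5 (13): skip — n2 and n5 already connected.
n2—n7 (13): skip — n2 and n7 already connected.
n4—n5 (14): add. Components now {n1,n2,n4,n5,n7,n8} {n3}
n3—n5 (15): add. Components now {n1,n2,n3,n4,n5,n7,n8}
Edges rejected before the tree was complete: 2.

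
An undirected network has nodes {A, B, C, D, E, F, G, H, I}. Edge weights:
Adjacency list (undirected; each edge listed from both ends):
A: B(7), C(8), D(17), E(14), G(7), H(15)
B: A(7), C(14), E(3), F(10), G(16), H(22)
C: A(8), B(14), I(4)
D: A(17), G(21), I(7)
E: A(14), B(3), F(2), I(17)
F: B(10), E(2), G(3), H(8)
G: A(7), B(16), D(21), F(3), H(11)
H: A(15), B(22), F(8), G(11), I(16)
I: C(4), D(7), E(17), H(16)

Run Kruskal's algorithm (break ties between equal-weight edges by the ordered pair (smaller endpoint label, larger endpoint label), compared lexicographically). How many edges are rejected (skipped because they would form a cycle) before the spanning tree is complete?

Sort edges by weight, then run Kruskal:
E—F (2): add — endpoints in different components.
B—E (3): add — endpoints in different components.
F—G (3): add — endpoints in different components.
C—I (4): add — endpoints in different components.
A—B (7): add — endpoints in different components.
A—G (7): skip — A and G already connected.
D—I (7): add — endpoints in different components.
A—C (8): add — endpoints in different components.
F—H (8): add — endpoints in different components.
Edges rejected before the tree was complete: 1.

1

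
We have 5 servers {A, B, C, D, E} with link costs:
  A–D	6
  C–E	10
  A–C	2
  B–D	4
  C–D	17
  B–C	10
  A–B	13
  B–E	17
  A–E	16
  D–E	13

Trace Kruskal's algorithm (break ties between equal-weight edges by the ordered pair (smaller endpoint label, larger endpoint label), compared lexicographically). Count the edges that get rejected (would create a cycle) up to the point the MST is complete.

Sort edges by weight, then run Kruskal:
A–C (2): add — endpoints in different components.
B–D (4): add — endpoints in different components.
A–D (6): add — endpoints in different components.
B–C (10): skip — B and C already connected.
C–E (10): add — endpoints in different components.
Edges rejected before the tree was complete: 1.

1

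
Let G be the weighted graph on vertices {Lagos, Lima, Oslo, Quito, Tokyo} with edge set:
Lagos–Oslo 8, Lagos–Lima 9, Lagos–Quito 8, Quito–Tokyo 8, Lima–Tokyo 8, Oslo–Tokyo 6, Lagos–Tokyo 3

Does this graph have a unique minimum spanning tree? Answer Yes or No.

Sort edges by weight, then run Kruskal:
Lagos–Tokyo (3): add — endpoints in different components.
Oslo–Tokyo (6): add — endpoints in different components.
Lagos–Oslo (8): skip — Lagos and Oslo already connected.
Lagos–Quito (8): add — endpoints in different components.
Lima–Tokyo (8): add — endpoints in different components.
Non-tree edge Quito–Tokyo has weight 8, equal to the heaviest edge on its tree cycle — swapping gives another MST of the same weight. Not unique.

No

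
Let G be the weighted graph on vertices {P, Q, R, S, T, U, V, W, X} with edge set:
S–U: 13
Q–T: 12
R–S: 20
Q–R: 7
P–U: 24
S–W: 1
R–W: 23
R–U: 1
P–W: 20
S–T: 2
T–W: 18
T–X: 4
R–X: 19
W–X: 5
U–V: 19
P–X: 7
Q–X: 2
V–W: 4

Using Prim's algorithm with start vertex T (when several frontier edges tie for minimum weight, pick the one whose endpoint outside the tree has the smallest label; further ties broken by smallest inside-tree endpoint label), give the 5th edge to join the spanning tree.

Grow the tree from T using Prim:
Step 1: cheapest edge leaving the tree is S–T (2); add S.
Step 2: cheapest edge leaving the tree is S–W (1); add W.
Step 3: cheapest edge leaving the tree is V–W (4); add V.
Step 4: cheapest edge leaving the tree is T–X (4); add X.
Step 5: cheapest edge leaving the tree is Q–X (2); add Q.
Step 6: cheapest edge leaving the tree is P–X (7); add P.
Step 7: cheapest edge leaving the tree is Q–R (7); add R.
Step 8: cheapest edge leaving the tree is R–U (1); add U.
The 5th edge added is Q–X.

Q-X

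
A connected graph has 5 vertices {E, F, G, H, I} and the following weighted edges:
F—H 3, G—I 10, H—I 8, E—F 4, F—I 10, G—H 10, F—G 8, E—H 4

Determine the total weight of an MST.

Kruskal's algorithm — process edges by increasing weight (ties by edge label):
F—H (3): add — endpoints in different components.
E—F (4): add — endpoints in different components.
E—H (4): skip — E and H already connected.
F—G (8): add — endpoints in different components.
H—I (8): add — endpoints in different components.
MST edges: F—H, E—F, F—G, H—I; total weight 3+4+8+8 = 23.

23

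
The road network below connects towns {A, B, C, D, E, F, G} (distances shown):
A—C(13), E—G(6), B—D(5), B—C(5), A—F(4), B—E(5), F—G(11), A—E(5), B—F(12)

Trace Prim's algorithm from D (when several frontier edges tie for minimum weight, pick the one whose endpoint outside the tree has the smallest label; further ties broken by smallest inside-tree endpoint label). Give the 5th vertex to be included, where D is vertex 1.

Grow the tree from D using Prim:
Step 1: frontier [B—D 5] → take B—D (5); add B.
Step 2: frontier [B—C 5, B—E 5, B—F 12] → take B—C (5); add C.
Step 3: frontier [B—E 5, B—F 12, A—C 13] → take B—E (5); add E.
Step 4: frontier [B—F 12, A—C 13, A—E 5, E—G 6] → take A—E (5); add A.
Step 5: frontier [A—F 4, B—F 12, E—G 6] → take A—F (4); add F.
Step 6: frontier [E—G 6, F—G 11] → take E—G (6); add G.
Vertex order: D, B, C, E, A, F, G. The 5th vertex is A.

A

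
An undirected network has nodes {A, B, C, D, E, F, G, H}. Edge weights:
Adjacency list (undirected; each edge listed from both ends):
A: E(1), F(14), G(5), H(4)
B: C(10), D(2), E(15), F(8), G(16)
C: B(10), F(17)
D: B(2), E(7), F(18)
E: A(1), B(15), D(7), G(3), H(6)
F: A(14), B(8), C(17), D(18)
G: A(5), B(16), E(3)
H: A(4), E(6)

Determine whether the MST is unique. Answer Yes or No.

Yes

Kruskal's algorithm — process edges by increasing weight (ties by edge label):
A-E (1): add — endpoints in different components.
B-D (2): add — endpoints in different components.
E-G (3): add — endpoints in different components.
A-H (4): add — endpoints in different components.
A-G (5): skip — A and G already connected.
E-H (6): skip — E and H already connected.
D-E (7): add — endpoints in different components.
B-F (8): add — endpoints in different components.
B-C (10): add — endpoints in different components.
Every non-tree edge has weight strictly greater than the heaviest edge on the tree path between its endpoints, so the MST is unique.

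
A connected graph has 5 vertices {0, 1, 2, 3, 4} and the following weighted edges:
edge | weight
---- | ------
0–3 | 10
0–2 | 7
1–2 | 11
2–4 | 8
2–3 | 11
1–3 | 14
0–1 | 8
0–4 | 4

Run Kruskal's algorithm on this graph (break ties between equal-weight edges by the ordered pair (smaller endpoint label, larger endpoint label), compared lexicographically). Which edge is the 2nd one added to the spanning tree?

0-2

Kruskal: consider edges lightest-first.
0–4 (4): add — endpoints in different components.
0–2 (7): add — endpoints in different components.
0–1 (8): add — endpoints in different components.
2–4 (8): skip — 2 and 4 already connected.
0–3 (10): add — endpoints in different components.
The 2nd edge added is 0–2.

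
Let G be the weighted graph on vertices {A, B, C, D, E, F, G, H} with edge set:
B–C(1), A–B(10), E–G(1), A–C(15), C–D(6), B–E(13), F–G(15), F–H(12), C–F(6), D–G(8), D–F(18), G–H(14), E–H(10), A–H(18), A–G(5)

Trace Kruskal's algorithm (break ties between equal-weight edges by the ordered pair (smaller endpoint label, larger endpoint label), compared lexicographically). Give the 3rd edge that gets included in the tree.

A-G

Kruskal's algorithm — process edges by increasing weight (ties by edge label):
B–C (1): add — endpoints in different components.
E–G (1): add — endpoints in different components.
A–G (5): add — endpoints in different components.
C–D (6): add — endpoints in different components.
C–F (6): add — endpoints in different components.
D–G (8): add — endpoints in different components.
A–B (10): skip — A and B already connected.
E–H (10): add — endpoints in different components.
The 3rd edge added is A–G.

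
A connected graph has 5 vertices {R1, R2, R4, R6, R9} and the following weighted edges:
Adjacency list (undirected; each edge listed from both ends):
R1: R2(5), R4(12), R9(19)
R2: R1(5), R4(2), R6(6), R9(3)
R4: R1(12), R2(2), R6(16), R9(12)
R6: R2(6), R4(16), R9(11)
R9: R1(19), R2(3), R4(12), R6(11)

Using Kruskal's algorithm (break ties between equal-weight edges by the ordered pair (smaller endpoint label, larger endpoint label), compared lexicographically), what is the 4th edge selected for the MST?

R2-R6

Kruskal: consider edges lightest-first.
R2 R4 (2): add. Components now {R6} {R2,R4} {R9} {R1}
R2 R9 (3): add. Components now {R6} {R2,R4,R9} {R1}
R1 R2 (5): add. Components now {R6} {R1,R2,R4,R9}
R2 R6 (6): add. Components now {R1,R2,R4,R6,R9}
The 4th edge added is R2 R6.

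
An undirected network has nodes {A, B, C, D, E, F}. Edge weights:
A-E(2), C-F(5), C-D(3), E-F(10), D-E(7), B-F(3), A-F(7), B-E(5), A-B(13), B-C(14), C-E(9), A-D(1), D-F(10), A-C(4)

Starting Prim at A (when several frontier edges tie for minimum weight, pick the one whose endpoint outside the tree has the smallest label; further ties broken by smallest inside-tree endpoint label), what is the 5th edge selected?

Grow the tree from A using Prim:
Step 1: cheapest edge leaving the tree is A-D (1); add D.
Step 2: cheapest edge leaving the tree is A-E (2); add E.
Step 3: cheapest edge leaving the tree is C-D (3); add C.
Step 4: cheapest edge leaving the tree is B-E (5); add B.
Step 5: cheapest edge leaving the tree is B-F (3); add F.
The 5th edge added is B-F.

B-F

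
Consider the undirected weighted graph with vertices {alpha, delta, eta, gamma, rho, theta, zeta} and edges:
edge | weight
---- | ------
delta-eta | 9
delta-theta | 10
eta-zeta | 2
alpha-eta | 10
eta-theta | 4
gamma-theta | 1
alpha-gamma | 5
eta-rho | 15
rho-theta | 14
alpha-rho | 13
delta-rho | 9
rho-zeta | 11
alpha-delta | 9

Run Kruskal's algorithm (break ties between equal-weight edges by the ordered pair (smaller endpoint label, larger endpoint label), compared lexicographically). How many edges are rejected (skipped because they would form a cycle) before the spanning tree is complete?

1

Kruskal: consider edges lightest-first.
gamma-theta (1): add. Components now {rho} {gamma,theta} {eta} {zeta} {alpha} {delta}
eta-zeta (2): add. Components now {rho} {gamma,theta} {eta,zeta} {alpha} {delta}
eta-theta (4): add. Components now {rho} {eta,gamma,theta,zeta} {alpha} {delta}
alpha-gamma (5): add. Components now {rho} {alpha,eta,gamma,theta,zeta} {delta}
alpha-delta (9): add. Components now {rho} {alpha,delta,eta,gamma,theta,zeta}
delta-eta (9): skip — eta and delta already connected.
delta-rho (9): add. Components now {alpha,delta,eta,gamma,rho,theta,zeta}
Edges rejected before the tree was complete: 1.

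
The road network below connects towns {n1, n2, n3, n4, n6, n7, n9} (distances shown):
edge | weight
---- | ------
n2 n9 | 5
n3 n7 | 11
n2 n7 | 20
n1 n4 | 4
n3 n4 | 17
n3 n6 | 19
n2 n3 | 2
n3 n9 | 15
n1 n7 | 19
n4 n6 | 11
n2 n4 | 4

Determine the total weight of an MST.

37

Grow the tree from n4 using Prim:
Step 1: cheapest edge leaving the tree is n1 n4 (4); add n1.
Step 2: cheapest edge leaving the tree is n2 n4 (4); add n2.
Step 3: cheapest edge leaving the tree is n2 n3 (2); add n3.
Step 4: cheapest edge leaving the tree is n2 n9 (5); add n9.
Step 5: cheapest edge leaving the tree is n4 n6 (11); add n6.
Step 6: cheapest edge leaving the tree is n3 n7 (11); add n7.
MST edges: n1 n4, n2 n4, n2 n3, n2 n9, n4 n6, n3 n7; total weight 4+4+2+5+11+11 = 37.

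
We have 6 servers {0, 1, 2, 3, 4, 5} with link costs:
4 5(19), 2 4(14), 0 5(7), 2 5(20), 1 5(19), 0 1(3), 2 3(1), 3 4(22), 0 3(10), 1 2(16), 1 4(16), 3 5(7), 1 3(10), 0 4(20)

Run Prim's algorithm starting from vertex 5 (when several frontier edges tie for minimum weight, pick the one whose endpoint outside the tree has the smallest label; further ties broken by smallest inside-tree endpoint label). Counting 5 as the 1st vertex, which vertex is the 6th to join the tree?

4

Prim's algorithm from 5:
Step 1: frontier [0 5 7, 3 5 7, 1 5 19, 4 5 19, 2 5 20] → take 0 5 (7); add 0.
Step 2: frontier [0 1 3, 0 3 10, 0 4 20, 3 5 7, 1 5 19, 4 5 19, 2 5 20] → take 0 1 (3); add 1.
Step 3: frontier [0 3 10, 0 4 20, 1 3 10, 1 2 16, 1 4 16, 3 5 7, 4 5 19, 2 5 20] → take 3 5 (7); add 3.
Step 4: frontier [0 4 20, 1 2 16, 1 4 16, 2 3 1, 3 4 22, 4 5 19, 2 5 20] → take 2 3 (1); add 2.
Step 5: frontier [0 4 20, 1 4 16, 2 4 14, 3 4 22, 4 5 19] → take 2 4 (14); add 4.
Vertex order: 5, 0, 1, 3, 2, 4. The 6th vertex is 4.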